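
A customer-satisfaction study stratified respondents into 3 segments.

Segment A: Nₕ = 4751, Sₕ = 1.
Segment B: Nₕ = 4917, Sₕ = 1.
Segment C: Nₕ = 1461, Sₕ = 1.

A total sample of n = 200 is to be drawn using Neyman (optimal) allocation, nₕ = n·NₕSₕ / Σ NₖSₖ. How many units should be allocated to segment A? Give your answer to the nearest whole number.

Σ NₕSₕ = 4751·1 + 4917·1 + 1461·1 = 11129.
Share for A: 4751/11129 = 0.42690.
n_A = 200 × 0.42690 = 85.381... → 85.

85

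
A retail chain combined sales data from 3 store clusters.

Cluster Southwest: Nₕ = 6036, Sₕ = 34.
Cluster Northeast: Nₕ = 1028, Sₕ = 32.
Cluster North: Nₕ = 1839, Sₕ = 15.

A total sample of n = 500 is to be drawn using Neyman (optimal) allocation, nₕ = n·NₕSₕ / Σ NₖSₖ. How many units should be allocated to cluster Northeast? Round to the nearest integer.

Southwest: NₕSₕ = 6036·34 = 205224
Northeast: NₕSₕ = 1028·32 = 32896
North: NₕSₕ = 1839·15 = 27585
Σ NₕSₕ = 265705.
n_Northeast = 500·32896/265705 = 61.903... → 62.

62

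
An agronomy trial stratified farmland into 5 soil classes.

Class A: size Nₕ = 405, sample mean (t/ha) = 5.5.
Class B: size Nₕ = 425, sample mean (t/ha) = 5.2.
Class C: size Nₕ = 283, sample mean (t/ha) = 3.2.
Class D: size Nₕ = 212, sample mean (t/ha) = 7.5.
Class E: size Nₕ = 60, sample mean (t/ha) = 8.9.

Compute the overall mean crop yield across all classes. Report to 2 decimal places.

x̄_st = (Σ Nₕx̄ₕ) / (Σ Nₕ) = (405·5.5 + 425·5.2 + 283·3.2 + 212·7.5 + 60·8.9) / 1385
= 7467.1 / 1385 = 5.3914... → 5.39.

5.39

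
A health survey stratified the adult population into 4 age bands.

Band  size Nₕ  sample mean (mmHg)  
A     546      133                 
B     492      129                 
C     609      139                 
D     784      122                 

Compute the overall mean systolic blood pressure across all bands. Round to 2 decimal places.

130.15

N = 2431; weights Wₕ = Nₕ/N = (0.2246, 0.2024, 0.2505, 0.3225).
x̄_st = Σ Wₕ·x̄ₕ = 0.2246·133 + 0.2024·129 + 0.2505·139 + 0.3225·122 ≈ 130.1460...
→ 130.15.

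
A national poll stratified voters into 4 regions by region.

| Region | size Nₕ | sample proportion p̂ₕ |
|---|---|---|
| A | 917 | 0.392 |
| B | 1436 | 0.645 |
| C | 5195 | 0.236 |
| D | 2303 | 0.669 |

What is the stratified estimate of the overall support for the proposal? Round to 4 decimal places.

Wₕ = Nₕ/N with N = 9851: 0.0931, 0.1458, 0.5274, 0.2338.
p̂_st = 0.0931·0.392 + 0.1458·0.645 + 0.5274·0.236 + 0.2338·0.669 ≈ 0.411371... → 0.4114.

0.4114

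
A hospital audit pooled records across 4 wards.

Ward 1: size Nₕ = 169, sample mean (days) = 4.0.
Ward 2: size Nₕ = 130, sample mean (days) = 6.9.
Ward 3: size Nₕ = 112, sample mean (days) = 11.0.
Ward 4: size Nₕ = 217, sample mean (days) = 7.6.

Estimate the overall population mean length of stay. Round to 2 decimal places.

7.09

N = 628; weights Wₕ = Nₕ/N = (0.2691, 0.2070, 0.1783, 0.3455).
x̄_st = Σ Wₕ·x̄ₕ = 0.2691·4.0 + 0.2070·6.9 + 0.1783·11.0 + 0.3455·7.6 ≈ 7.0927...
→ 7.09.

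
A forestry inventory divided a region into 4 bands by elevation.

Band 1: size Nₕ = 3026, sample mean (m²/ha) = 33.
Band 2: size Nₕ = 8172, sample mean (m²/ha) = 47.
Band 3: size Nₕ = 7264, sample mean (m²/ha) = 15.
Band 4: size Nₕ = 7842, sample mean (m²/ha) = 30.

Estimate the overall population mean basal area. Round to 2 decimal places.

31.48

N = 26304; weights Wₕ = Nₕ/N = (0.1150, 0.3107, 0.2762, 0.2981).
x̄_st = Σ Wₕ·x̄ₕ = 0.1150·33 + 0.3107·47 + 0.2762·15 + 0.2981·30 ≈ 31.4843...
→ 31.48.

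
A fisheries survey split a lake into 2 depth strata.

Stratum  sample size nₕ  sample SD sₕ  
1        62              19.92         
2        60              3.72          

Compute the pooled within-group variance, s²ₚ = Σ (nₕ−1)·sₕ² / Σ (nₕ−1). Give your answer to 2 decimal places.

208.51

1: (62−1)·19.92² = 61·396.8064 = 24205.1904
2: (60−1)·3.72² = 59·13.8384 = 816.4656
Numerator = 25021.656; denominator = Σ(nₕ−1) = 120.
s²ₚ = 25021.656/120 = 208.5138 → 208.51.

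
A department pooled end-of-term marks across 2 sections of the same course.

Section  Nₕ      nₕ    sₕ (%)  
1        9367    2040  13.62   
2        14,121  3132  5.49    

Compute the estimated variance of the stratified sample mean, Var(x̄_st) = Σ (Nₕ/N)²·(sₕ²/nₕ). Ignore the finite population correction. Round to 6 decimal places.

N = 23488. Term for each stratum: Wₕ²sₕ²/nₕ.
Var(x̄_st) = 0.014462155 + 0.003478258 = 0.017940413 → 0.017940.

0.017940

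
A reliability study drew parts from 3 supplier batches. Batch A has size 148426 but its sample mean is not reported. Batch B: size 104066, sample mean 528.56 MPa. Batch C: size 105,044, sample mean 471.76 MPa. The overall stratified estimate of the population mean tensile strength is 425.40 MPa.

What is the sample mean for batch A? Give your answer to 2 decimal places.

320.26

Σ Nₕx̄ₕ = N·μ, so 148426·x̄_A = 357536·425.40 − (104066·528.56 + 105044·471.76).
= 152095814.4 − 104560682.4 = 47535132.
x̄_A = 47535132 / 148426 = 320.2615... → 320.26.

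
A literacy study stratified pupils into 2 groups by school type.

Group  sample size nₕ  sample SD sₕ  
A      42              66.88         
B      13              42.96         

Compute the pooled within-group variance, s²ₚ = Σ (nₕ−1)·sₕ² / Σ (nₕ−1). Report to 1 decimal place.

Degrees of freedom: 41 + 12 = 53.
Σ(nₕ−1)sₕ² = 41·4472.9344 + 12·1845.5616 = 205537.0496.
s²ₚ = 205537.0496 / 53 = 3878.058... → 3878.1.

3878.1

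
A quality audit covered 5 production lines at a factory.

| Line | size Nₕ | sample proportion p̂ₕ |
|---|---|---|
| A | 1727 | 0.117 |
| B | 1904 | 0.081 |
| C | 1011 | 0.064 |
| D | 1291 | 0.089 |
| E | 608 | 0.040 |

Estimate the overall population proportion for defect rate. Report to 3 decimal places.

Wₕ = Nₕ/N with N = 6541: 0.2640, 0.2911, 0.1546, 0.1974, 0.0930.
p̂_st = 0.2640·0.117 + 0.2911·0.081 + 0.1546·0.064 + 0.1974·0.089 + 0.0930·0.040 ≈ 0.08565... → 0.086.

0.086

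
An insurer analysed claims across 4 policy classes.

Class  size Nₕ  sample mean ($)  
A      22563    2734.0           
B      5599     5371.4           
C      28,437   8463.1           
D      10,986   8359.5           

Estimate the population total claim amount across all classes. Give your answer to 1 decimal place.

424264352.3

Estimate total by summing Nₕ·x̄ₕ over strata.
22563·2734.0 + 5599·5371.4 + 28437·8463.1 + 10986·8359.5 = 61687242 + 30074468.6 + 240665174.7 + 91837467 = 424264352.3.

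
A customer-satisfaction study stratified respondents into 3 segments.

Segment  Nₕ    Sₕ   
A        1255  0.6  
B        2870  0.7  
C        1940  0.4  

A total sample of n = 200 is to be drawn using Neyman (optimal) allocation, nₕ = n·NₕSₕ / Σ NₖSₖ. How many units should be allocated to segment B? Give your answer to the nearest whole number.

A: NₕSₕ = 1255·0.6 = 753
B: NₕSₕ = 2870·0.7 = 2009
C: NₕSₕ = 1940·0.4 = 776
Σ NₕSₕ = 3538.
n_B = 200·2009/3538 = 113.567... → 114.

114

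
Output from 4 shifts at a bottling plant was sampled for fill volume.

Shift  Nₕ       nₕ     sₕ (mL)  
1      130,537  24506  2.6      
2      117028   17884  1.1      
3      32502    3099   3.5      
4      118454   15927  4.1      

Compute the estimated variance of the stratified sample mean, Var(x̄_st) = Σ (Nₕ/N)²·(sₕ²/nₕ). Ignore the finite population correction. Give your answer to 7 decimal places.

N = 398521. Term for each stratum: Wₕ²sₕ²/nₕ.
Var(x̄_st) = 0.0000295964 + 0.0000058344 + 0.0000262925 + 0.0000932461 = 0.0001549695 → 0.0001550.

0.0001550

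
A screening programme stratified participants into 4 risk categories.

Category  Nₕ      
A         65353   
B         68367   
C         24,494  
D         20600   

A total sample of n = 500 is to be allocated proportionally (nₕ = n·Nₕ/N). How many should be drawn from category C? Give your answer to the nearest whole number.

68

Share of category C = 24494/178814 = 0.13698.
Allocate 500 × 0.13698 = 68.490... → 68.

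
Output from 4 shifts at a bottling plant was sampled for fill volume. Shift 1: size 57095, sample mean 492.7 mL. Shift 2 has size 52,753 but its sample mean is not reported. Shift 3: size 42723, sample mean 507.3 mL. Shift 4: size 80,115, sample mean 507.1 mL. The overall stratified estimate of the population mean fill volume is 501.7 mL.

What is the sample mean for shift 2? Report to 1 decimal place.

498.7

N = 57095 + 52753 + 42723 + 80115 = 232686.
Overall total = μ·N = 501.7·232686 = 116738566.2.
Subtract the known strata: 57095·492.7 + 42723·507.3 + 80115·507.1 = 90430400.9.
Remaining total for shift 2: 116738566.2 − 90430400.9 = 26308165.3.
Divide by its size: 26308165.3 / 52753 = 498.705... → 498.7.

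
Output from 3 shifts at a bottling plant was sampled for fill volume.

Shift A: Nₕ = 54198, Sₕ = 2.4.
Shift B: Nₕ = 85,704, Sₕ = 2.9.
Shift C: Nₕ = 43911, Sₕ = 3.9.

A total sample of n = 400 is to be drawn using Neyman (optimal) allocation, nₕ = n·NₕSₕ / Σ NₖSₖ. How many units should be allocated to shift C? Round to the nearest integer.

125

A: NₕSₕ = 54198·2.4 = 130075.2
B: NₕSₕ = 85704·2.9 = 248541.6
C: NₕSₕ = 43911·3.9 = 171252.9
Σ NₕSₕ = 549869.7.
n_C = 400·171252.9/549869.7 = 124.577... → 125.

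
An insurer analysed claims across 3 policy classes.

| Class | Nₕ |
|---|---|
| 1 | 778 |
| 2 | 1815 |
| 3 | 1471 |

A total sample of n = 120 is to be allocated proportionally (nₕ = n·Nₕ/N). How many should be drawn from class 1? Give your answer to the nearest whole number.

Share of class 1 = 778/4064 = 0.19144.
Allocate 120 × 0.19144 = 22.972... → 23.

23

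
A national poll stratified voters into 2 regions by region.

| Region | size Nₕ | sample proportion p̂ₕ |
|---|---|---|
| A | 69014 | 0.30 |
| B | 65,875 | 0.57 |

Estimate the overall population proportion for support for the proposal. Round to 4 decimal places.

N = 69014 + 65875 = 134889.
Overall proportion = Σ (Nₕ/N)·p̂ₕ.
Σ Nₕp̂ₕ = 20704.2 + 37548.75 = 58252.95.
58252.95 / 134889 = 0.431858... → 0.4319.

0.4319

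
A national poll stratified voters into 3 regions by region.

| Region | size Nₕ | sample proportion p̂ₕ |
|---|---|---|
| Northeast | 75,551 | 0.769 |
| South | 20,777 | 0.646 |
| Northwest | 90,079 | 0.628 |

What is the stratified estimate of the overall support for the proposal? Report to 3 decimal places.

Wₕ = Nₕ/N with N = 186407: 0.4053, 0.1115, 0.4832.
p̂_st = 0.4053·0.769 + 0.1115·0.646 + 0.4832·0.628 ≈ 0.68715... → 0.687.

0.687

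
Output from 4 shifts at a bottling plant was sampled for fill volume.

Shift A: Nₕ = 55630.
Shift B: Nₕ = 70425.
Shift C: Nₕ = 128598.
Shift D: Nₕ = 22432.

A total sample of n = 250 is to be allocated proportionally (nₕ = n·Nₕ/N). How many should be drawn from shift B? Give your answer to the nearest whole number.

N = 55630 + 70425 + 128598 + 22432 = 277085.
n_B = 250·70425/277085 = 63.541... → 64.

64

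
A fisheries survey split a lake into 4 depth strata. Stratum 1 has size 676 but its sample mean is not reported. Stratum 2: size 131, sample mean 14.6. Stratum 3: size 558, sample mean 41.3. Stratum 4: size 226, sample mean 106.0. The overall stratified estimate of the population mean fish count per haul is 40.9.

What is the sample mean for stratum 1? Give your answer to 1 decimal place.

23.9

N = 676 + 131 + 558 + 226 = 1591.
Overall total = μ·N = 40.9·1591 = 65071.9.
Subtract the known strata: 131·14.6 + 558·41.3 + 226·106.0 = 48914.
Remaining total for stratum 1: 65071.9 − 48914 = 16157.9.
Divide by its size: 16157.9 / 676 = 23.902... → 23.9.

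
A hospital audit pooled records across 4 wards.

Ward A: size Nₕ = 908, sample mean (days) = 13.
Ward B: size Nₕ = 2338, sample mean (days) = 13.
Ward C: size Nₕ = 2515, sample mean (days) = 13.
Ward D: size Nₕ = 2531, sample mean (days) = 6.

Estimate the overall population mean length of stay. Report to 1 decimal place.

x̄_st = (Σ Nₕx̄ₕ) / (Σ Nₕ) = (908·13 + 2338·13 + 2515·13 + 2531·6) / 8292
= 90079 / 8292 = 10.863... → 10.9.

10.9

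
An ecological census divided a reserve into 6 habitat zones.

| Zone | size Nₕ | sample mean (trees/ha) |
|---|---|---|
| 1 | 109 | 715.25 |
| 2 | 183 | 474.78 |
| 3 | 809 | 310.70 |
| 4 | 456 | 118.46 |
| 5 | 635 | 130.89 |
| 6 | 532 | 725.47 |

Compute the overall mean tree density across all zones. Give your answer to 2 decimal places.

344.82

N = 109 + 183 + 809 + 456 + 635 + 532 = 2724.
Weight each subgroup mean by Nₕ/N and sum.
Σ Nₕx̄ₕ = 109·715.25 + 183·474.78 + 809·310.70 + 456·118.46 + 635·130.89 + 532·725.47 = 77962.25 + 86884.74 + 251356.3 + 54017.76 + 83115.15 + 385950.04 = 939286.24.
Divide by N: 939286.24 / 2724 = 344.8187... → 344.82.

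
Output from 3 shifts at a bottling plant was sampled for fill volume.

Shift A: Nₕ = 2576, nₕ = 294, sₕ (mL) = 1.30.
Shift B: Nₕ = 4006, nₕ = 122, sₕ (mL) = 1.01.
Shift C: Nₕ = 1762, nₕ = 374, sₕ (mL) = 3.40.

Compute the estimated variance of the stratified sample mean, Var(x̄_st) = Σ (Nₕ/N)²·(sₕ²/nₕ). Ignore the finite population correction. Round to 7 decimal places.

0.0038535

N = 8344. Term for each stratum: Wₕ²sₕ²/nₕ.
Var(x̄_st) = 0.0005478763 + 0.0019273306 + 0.0013783181 = 0.0038535249 → 0.0038535.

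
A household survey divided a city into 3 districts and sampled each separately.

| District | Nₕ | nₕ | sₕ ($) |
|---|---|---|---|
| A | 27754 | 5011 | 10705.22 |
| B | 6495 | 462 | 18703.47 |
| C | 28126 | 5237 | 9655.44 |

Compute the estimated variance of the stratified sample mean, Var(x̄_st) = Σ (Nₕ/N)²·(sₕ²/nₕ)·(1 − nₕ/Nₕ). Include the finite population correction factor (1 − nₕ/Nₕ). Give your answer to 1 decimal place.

14281.9

N = 62375; Wₕ = Nₕ/N.
district A: (27754/62375)²·10705.22²/5011·(1 − 5011/27754) = 3710.3853
district B: (6495/62375)²·18703.47²/462·(1 − 462/6495) = 7625.9467
district C: (28126/62375)²·9655.44²/5237·(1 − 5237/28126) = 2945.6100
Sum = 14281.9419 → 14281.9.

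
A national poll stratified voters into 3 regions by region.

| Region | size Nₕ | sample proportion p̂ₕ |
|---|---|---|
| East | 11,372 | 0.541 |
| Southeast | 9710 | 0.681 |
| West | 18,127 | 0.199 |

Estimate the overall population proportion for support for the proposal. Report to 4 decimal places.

N = 11372 + 9710 + 18127 = 39209.
Overall proportion = Σ (Nₕ/N)·p̂ₕ.
Σ Nₕp̂ₕ = 6152.252 + 6612.51 + 3607.273 = 16372.035.
16372.035 / 39209 = 0.417558... → 0.4176.

0.4176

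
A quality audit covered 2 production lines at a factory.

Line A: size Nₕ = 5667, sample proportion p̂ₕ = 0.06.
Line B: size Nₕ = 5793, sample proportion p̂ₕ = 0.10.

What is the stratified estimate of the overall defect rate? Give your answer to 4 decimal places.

N = 5667 + 5793 = 11460.
Overall proportion = Σ (Nₕ/N)·p̂ₕ.
Σ Nₕp̂ₕ = 340.02 + 579.3 = 919.32.
919.32 / 11460 = 0.080220... → 0.0802.

0.0802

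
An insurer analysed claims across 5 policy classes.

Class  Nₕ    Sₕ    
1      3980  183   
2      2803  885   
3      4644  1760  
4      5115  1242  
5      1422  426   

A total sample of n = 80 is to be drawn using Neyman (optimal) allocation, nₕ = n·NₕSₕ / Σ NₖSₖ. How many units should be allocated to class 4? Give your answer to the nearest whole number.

28

Σ NₕSₕ = 3980·183 + 2803·885 + 4644·1760 + 5115·1242 + 1422·426 = 18341037.
Share for 4: 6352830/18341037 = 0.34637.
n_4 = 80 × 0.34637 = 27.710... → 28.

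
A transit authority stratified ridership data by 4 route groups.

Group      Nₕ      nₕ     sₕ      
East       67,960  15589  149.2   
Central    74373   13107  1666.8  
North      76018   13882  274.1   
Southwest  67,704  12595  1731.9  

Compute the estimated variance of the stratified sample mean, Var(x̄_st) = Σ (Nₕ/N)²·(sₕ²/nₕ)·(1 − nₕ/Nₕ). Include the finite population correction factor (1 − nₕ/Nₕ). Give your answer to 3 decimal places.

N = 286055; Wₕ = Nₕ/N.
group East: (67960/286055)²·149.2²/15589·(1 − 15589/67960) = 0.062110
group Central: (74373/286055)²·1666.8²/13107·(1 − 13107/74373) = 11.803191
group North: (76018/286055)²·274.1²/13882·(1 − 13882/76018) = 0.312411
group Southwest: (67704/286055)²·1731.9²/12595·(1 − 12595/67704) = 10.858885
Sum = 23.036597 → 23.037.

23.037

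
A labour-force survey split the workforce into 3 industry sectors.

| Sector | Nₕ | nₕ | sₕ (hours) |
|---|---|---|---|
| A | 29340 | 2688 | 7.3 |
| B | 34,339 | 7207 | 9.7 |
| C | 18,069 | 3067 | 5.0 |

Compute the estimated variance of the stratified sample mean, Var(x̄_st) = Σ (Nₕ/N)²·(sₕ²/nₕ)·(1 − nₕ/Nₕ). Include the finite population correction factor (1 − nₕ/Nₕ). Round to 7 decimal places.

N = 81748. Term for each stratum: Wₕ²sₕ²/nₕ·(1−nₕ/Nₕ).
Var(x̄_st) = 0.0023198083 + 0.0018201372 + 0.0003306399 = 0.0044705854 → 0.0044706.

0.0044706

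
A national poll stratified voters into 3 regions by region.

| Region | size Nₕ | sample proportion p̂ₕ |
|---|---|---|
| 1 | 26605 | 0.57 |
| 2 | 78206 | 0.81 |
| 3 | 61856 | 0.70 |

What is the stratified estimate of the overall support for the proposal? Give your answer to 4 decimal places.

0.7309

Wₕ = Nₕ/N with N = 166667: 0.1596, 0.4692, 0.3711.
p̂_st = 0.1596·0.57 + 0.4692·0.81 + 0.3711·0.70 ≈ 0.730864... → 0.7309.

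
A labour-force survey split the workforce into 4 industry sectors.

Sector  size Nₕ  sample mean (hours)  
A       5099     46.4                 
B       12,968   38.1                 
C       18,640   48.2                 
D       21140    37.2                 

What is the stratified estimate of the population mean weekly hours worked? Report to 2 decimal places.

41.76

N = 5099 + 12968 + 18640 + 21140 = 57847.
The stratified mean weights each stratum mean by its population share Nₕ/N.
Σ Nₕx̄ₕ = 5099·46.4 + 12968·38.1 + 18640·48.2 + 21140·37.2 = 236593.6 + 494080.8 + 898448 + 786408 = 2415530.4.
Divide by N: 2415530.4 / 57847 = 41.7572... → 41.76.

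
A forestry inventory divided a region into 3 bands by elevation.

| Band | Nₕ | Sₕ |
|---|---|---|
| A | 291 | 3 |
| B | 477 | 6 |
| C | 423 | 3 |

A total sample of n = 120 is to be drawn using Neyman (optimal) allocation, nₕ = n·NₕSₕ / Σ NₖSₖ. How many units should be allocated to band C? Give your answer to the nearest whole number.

30

A: NₕSₕ = 291·3 = 873
B: NₕSₕ = 477·6 = 2862
C: NₕSₕ = 423·3 = 1269
Σ NₕSₕ = 5004.
n_C = 120·1269/5004 = 30.432... → 30.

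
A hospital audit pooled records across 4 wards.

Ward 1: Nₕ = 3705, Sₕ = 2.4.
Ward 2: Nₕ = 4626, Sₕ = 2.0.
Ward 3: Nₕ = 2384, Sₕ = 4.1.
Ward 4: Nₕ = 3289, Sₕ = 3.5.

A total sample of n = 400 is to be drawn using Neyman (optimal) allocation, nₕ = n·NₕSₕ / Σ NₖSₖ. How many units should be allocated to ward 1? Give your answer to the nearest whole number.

1: NₕSₕ = 3705·2.4 = 8892
2: NₕSₕ = 4626·2.0 = 9252
3: NₕSₕ = 2384·4.1 = 9774.4
4: NₕSₕ = 3289·3.5 = 11511.5
Σ NₕSₕ = 39429.9.
n_1 = 400·8892/39429.9 = 90.206... → 90.

90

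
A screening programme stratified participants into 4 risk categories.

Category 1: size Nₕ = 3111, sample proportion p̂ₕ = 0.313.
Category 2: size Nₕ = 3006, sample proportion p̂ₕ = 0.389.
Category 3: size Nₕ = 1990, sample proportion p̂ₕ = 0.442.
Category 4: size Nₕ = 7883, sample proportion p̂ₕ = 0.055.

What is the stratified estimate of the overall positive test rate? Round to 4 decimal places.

Wₕ = Nₕ/N with N = 15990: 0.1946, 0.1880, 0.1245, 0.4930.
p̂_st = 0.1946·0.313 + 0.1880·0.389 + 0.1245·0.442 + 0.4930·0.055 ≈ 0.216149... → 0.2161.

0.2161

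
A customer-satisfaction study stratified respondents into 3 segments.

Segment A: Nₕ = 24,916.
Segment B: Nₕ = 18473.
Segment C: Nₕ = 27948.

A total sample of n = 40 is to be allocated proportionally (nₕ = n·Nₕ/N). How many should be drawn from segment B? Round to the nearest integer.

Share of segment B = 18473/71337 = 0.25895.
Allocate 40 × 0.25895 = 10.358... → 10.

10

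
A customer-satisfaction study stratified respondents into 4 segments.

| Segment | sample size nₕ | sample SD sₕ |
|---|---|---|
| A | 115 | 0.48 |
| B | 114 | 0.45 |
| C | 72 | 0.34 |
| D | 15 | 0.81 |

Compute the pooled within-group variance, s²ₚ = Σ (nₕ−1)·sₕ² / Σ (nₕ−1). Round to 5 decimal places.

Degrees of freedom: 114 + 113 + 71 + 14 = 312.
Σ(nₕ−1)sₕ² = 114·0.2304 + 113·0.2025 + 71·0.1156 + 14·0.6561 = 66.5411.
s²ₚ = 66.5411 / 312 = 0.2132728... → 0.21327.

0.21327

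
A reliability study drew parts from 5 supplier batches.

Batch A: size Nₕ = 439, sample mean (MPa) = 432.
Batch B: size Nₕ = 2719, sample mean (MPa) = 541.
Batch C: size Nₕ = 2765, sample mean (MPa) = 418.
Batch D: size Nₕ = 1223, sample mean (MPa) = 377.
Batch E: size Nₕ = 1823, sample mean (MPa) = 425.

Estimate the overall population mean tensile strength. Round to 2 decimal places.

N = 439 + 2719 + 2765 + 1223 + 1823 = 8969.
Weight each subgroup mean by Nₕ/N and sum.
Σ Nₕx̄ₕ = 439·432 + 2719·541 + 2765·418 + 1223·377 + 1823·425 = 189648 + 1470979 + 1155770 + 461071 + 774775 = 4052243.
Divide by N: 4052243 / 8969 = 451.8054... → 451.81.

451.81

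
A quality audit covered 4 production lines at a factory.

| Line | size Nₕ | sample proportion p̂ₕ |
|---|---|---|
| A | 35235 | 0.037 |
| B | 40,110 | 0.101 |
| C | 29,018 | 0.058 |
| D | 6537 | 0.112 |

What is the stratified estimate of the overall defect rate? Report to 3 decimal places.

N = 35235 + 40110 + 29018 + 6537 = 110900.
Overall proportion = Σ (Nₕ/N)·p̂ₕ.
Σ Nₕp̂ₕ = 1303.695 + 4051.11 + 1683.044 + 732.144 = 7769.993.
7769.993 / 110900 = 0.07006... → 0.070.

0.070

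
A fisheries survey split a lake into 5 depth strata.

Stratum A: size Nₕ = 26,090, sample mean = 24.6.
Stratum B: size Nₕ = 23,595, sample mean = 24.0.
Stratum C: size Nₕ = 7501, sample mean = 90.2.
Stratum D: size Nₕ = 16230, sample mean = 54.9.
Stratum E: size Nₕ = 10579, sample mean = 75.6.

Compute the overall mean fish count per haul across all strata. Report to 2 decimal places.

42.57

N = 83995; weights Wₕ = Nₕ/N = (0.3106, 0.2809, 0.0893, 0.1932, 0.1259).
x̄_st = Σ Wₕ·x̄ₕ = 0.3106·24.6 + 0.2809·24.0 + 0.0893·90.2 + 0.1932·54.9 + 0.1259·75.6 ≈ 42.5678...
→ 42.57.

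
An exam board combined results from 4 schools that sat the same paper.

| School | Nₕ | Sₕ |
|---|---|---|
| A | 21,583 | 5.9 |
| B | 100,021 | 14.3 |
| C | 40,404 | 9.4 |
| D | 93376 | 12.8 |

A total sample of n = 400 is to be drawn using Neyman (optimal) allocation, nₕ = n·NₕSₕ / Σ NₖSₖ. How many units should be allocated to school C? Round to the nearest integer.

A: NₕSₕ = 21583·5.9 = 127339.7
B: NₕSₕ = 100021·14.3 = 1430300.3
C: NₕSₕ = 40404·9.4 = 379797.6
D: NₕSₕ = 93376·12.8 = 1195212.8
Σ NₕSₕ = 3132650.4.
n_C = 400·379797.6/3132650.4 = 48.495... → 48.

48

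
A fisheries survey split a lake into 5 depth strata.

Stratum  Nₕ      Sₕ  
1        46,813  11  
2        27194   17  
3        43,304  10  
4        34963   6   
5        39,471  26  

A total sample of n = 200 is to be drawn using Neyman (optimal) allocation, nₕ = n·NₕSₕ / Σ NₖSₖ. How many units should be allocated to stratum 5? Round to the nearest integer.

1: NₕSₕ = 46813·11 = 514943
2: NₕSₕ = 27194·17 = 462298
3: NₕSₕ = 43304·10 = 433040
4: NₕSₕ = 34963·6 = 209778
5: NₕSₕ = 39471·26 = 1026246
Σ NₕSₕ = 2646305.
n_5 = 200·1026246/2646305 = 77.561... → 78.

78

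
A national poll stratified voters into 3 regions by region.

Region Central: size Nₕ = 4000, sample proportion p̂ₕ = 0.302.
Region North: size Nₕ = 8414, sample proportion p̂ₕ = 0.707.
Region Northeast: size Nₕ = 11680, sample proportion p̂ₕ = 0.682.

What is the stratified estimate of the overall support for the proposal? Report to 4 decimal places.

Wₕ = Nₕ/N with N = 24094: 0.1660, 0.3492, 0.4848.
p̂_st = 0.1660·0.302 + 0.3492·0.707 + 0.4848·0.682 ≈ 0.627644... → 0.6276.

0.6276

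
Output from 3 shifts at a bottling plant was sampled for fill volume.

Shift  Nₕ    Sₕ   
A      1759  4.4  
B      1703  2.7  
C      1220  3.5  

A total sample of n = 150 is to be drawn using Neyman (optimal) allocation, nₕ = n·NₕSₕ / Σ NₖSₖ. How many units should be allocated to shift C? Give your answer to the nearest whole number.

Σ NₕSₕ = 1759·4.4 + 1703·2.7 + 1220·3.5 = 16607.7.
Share for C: 4270/16607.7 = 0.25711.
n_C = 150 × 0.25711 = 38.566... → 39.

39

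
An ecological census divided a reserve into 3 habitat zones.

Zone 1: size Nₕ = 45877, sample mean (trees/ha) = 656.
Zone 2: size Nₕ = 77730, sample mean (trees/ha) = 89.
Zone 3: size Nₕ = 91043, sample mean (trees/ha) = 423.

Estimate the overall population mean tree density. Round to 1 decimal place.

351.8

x̄_st = (Σ Nₕx̄ₕ) / (Σ Nₕ) = (45877·656 + 77730·89 + 91043·423) / 214650
= 75524471 / 214650 = 351.849... → 351.8.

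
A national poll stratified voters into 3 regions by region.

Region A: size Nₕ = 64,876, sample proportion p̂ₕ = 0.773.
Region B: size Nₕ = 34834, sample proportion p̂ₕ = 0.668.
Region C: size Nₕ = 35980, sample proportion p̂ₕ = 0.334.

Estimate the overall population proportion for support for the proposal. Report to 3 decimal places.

Wₕ = Nₕ/N with N = 135690: 0.4781, 0.2567, 0.2652.
p̂_st = 0.4781·0.773 + 0.2567·0.668 + 0.2652·0.334 ≈ 0.62964... → 0.630.

0.630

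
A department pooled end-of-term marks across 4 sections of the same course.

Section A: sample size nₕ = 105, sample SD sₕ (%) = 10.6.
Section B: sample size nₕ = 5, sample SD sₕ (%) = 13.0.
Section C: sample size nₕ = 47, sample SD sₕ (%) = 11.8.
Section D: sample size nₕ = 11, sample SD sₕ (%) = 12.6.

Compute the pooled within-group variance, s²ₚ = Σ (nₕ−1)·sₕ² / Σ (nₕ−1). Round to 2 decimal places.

124.11

A: (105−1)·10.6² = 104·112.36 = 11685.44
B: (5−1)·13.0² = 4·169 = 676
C: (47−1)·11.8² = 46·139.24 = 6405.04
D: (11−1)·12.6² = 10·158.76 = 1587.6
Numerator = 20354.08; denominator = Σ(nₕ−1) = 164.
s²ₚ = 20354.08/164 = 124.1102... → 124.11.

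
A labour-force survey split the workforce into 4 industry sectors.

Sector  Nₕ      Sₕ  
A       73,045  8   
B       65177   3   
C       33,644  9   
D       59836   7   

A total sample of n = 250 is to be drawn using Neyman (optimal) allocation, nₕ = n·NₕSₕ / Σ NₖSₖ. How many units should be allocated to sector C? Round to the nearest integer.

Σ NₕSₕ = 73045·8 + 65177·3 + 33644·9 + 59836·7 = 1501539.
Share for C: 302796/1501539 = 0.20166.
n_C = 250 × 0.20166 = 50.414... → 50.

50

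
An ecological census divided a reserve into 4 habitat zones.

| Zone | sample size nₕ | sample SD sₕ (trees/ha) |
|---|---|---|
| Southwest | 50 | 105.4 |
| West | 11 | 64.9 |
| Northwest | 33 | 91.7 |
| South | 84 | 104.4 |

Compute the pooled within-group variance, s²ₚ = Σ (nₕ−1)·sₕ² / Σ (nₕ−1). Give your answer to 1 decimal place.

Southwest: (50−1)·105.4² = 49·11109.16 = 544348.84
West: (11−1)·64.9² = 10·4212.01 = 42120.1
Northwest: (33−1)·91.7² = 32·8408.89 = 269084.48
South: (84−1)·104.4² = 83·10899.36 = 904646.88
Numerator = 1760200.3; denominator = Σ(nₕ−1) = 174.
s²ₚ = 1760200.3/174 = 10116.094... → 10116.1.

10116.1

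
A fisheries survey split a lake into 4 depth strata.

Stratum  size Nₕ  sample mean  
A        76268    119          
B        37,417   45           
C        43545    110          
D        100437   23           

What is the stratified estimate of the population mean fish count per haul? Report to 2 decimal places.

N = 257667; weights Wₕ = Nₕ/N = (0.2960, 0.1452, 0.1690, 0.3898).
x̄_st = Σ Wₕ·x̄ₕ = 0.2960·119 + 0.1452·45 + 0.1690·110 + 0.3898·23 ≈ 69.3129...
→ 69.31.

69.31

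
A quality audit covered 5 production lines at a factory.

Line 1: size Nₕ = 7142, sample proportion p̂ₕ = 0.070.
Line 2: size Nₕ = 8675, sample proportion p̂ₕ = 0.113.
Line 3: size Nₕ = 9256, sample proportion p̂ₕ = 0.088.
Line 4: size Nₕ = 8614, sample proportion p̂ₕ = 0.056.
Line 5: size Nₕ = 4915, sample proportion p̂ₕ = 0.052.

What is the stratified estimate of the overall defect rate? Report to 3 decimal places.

Wₕ = Nₕ/N with N = 38602: 0.1850, 0.2247, 0.2398, 0.2231, 0.1273.
p̂_st = 0.1850·0.070 + 0.2247·0.113 + 0.2398·0.088 + 0.2231·0.056 + 0.1273·0.052 ≈ 0.07856... → 0.079.

0.079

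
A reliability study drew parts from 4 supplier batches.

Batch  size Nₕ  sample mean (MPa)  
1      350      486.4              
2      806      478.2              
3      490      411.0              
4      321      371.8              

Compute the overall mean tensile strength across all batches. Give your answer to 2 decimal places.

445.56

N = 350 + 806 + 490 + 321 = 1967.
Weight each subgroup mean by Nₕ/N and sum.
Σ Nₕx̄ₕ = 350·486.4 + 806·478.2 + 490·411.0 + 321·371.8 = 170240 + 385429.2 + 201390 + 119347.8 = 876407.
Divide by N: 876407 / 1967 = 445.5552... → 445.56.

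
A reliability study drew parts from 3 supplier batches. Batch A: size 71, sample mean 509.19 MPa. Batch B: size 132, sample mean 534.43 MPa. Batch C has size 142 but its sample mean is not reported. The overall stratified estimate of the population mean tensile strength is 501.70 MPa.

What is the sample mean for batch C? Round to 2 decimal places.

467.53

N = 71 + 132 + 142 = 345.
Overall total = μ·N = 501.70·345 = 173086.5.
Subtract the known strata: 71·509.19 + 132·534.43 = 106697.25.
Remaining total for batch C: 173086.5 − 106697.25 = 66389.25.
Divide by its size: 66389.25 / 142 = 467.5299... → 467.53.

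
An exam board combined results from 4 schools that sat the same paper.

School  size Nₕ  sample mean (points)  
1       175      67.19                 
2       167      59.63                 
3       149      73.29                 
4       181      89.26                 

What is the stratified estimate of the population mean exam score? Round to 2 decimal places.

72.61

x̄_st = (Σ Nₕx̄ₕ) / (Σ Nₕ) = (175·67.19 + 167·59.63 + 149·73.29 + 181·89.26) / 672
= 48792.73 / 672 = 72.6082... → 72.61.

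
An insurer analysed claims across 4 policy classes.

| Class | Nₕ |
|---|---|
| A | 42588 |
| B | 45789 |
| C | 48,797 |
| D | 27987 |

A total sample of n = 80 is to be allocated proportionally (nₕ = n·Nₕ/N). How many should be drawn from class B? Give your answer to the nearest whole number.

22

Share of class B = 45789/165161 = 0.27724.
Allocate 80 × 0.27724 = 22.179... → 22.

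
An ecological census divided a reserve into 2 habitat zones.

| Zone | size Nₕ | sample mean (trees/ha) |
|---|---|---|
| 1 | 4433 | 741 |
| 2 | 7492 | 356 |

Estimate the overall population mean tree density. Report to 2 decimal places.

N = 11925; weights Wₕ = Nₕ/N = (0.3717, 0.6283).
x̄_st = Σ Wₕ·x̄ₕ = 0.3717·741 + 0.6283·356 ≈ 499.1199...
→ 499.12.

499.12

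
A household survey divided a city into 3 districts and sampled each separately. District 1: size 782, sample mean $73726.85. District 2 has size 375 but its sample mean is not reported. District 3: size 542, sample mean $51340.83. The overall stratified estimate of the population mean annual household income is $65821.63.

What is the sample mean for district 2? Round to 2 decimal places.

Σ Nₕx̄ₕ = N·μ, so 375·x̄_2 = 1699·65821.63 − (782·73726.85 + 542·51340.83).
= 111830949.37 − 85481126.56 = 26349822.81.
x̄_2 = 26349822.81 / 375 = 70266.1942... → 70266.19.

70266.19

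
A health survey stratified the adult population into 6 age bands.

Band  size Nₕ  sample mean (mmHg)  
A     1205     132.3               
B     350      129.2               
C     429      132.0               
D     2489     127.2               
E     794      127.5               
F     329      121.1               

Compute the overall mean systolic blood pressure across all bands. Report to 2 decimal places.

128.48

N = 1205 + 350 + 429 + 2489 + 794 + 329 = 5596.
The stratified mean weights each stratum mean by its population share Nₕ/N.
Σ Nₕx̄ₕ = 1205·132.3 + 350·129.2 + 429·132.0 + 2489·127.2 + 794·127.5 + 329·121.1 = 159421.5 + 45220 + 56628 + 316600.8 + 101235 + 39841.9 = 718947.2.
Divide by N: 718947.2 / 5596 = 128.4752... → 128.48.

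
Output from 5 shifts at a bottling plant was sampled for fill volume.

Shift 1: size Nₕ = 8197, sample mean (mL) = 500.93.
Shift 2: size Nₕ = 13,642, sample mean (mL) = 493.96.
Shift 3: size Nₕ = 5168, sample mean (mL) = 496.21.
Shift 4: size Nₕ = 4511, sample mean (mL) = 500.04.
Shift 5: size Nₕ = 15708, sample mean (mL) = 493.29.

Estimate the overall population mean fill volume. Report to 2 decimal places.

495.77

x̄_st = (Σ Nₕx̄ₕ) / (Σ Nₕ) = (8197·500.93 + 13642·493.96 + 5168·496.21 + 4511·500.04 + 15708·493.29) / 47226
= 23413418.57 / 47226 = 495.7739... → 495.77.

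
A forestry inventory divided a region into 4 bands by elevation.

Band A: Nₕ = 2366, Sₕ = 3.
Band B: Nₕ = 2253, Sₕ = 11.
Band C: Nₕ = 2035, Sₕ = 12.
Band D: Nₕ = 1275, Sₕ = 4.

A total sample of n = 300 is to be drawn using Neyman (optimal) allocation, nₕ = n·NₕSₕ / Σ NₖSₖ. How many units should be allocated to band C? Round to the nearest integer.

Σ NₕSₕ = 2366·3 + 2253·11 + 2035·12 + 1275·4 = 61401.
Share for C: 24420/61401 = 0.39771.
n_C = 300 × 0.39771 = 119.314... → 119.

119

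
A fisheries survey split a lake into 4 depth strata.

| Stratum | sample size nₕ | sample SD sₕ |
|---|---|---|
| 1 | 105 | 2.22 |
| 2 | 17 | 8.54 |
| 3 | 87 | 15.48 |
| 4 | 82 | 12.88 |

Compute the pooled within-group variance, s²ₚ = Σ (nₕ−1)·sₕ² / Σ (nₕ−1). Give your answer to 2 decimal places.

124.48

Degrees of freedom: 104 + 16 + 86 + 81 = 287.
Σ(nₕ−1)sₕ² = 104·4.9284 + 16·72.9316 + 86·239.6304 + 81·165.8944 = 35725.12.
s²ₚ = 35725.12 / 287 = 124.4778... → 124.48.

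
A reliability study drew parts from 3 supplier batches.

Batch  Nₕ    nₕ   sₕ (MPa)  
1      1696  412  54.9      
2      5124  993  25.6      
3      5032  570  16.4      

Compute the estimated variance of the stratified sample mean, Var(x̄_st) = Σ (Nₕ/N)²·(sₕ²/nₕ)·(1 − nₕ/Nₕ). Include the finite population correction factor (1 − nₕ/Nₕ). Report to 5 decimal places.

0.28828

N = 11852; Wₕ = Nₕ/N.
batch 1: (1696/11852)²·54.9²/412·(1 − 412/1696) = 0.11341097
batch 2: (5124/11852)²·25.6²/993·(1 − 993/5124) = 0.09945159
batch 3: (5032/11852)²·16.4²/570·(1 − 570/5032) = 0.07542230
Sum = 0.28828485 → 0.28828.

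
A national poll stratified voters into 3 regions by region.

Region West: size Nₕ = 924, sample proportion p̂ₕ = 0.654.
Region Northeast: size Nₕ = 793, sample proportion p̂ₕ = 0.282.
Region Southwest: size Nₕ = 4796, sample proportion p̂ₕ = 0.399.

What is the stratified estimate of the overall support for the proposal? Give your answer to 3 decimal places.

0.421

N = 924 + 793 + 4796 = 6513.
Overall proportion = Σ (Nₕ/N)·p̂ₕ.
Σ Nₕp̂ₕ = 604.296 + 223.626 + 1913.604 = 2741.526.
2741.526 / 6513 = 0.42093... → 0.421.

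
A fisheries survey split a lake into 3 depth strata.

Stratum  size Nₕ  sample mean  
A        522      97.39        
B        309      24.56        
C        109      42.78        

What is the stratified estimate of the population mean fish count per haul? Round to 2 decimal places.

67.12

N = 522 + 309 + 109 = 940.
Weight each subgroup mean by Nₕ/N and sum.
Σ Nₕx̄ₕ = 522·97.39 + 309·24.56 + 109·42.78 = 50837.58 + 7589.04 + 4663.02 = 63089.64.
Divide by N: 63089.64 / 940 = 67.1166... → 67.12.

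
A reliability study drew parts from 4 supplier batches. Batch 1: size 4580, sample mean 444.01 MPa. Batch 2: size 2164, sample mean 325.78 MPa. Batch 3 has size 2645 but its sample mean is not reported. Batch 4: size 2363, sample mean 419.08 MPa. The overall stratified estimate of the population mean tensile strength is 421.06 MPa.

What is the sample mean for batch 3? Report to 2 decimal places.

Σ Nₕx̄ₕ = N·μ, so 2645·x̄_3 = 11752·421.06 − (4580·444.01 + 2164·325.78 + 2363·419.08).
= 4948297.12 − 3728839.76 = 1219457.36.
x̄_3 = 1219457.36 / 2645 = 461.0425... → 461.04.

461.04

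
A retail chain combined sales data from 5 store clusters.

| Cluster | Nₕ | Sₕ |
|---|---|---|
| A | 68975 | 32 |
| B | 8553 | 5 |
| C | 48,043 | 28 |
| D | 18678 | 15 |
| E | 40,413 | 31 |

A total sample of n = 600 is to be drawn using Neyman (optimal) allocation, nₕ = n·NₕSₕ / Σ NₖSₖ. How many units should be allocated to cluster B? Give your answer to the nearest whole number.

5

Σ NₕSₕ = 68975·32 + 8553·5 + 48043·28 + 18678·15 + 40413·31 = 5128142.
Share for B: 42765/5128142 = 0.00834.
n_B = 600 × 0.00834 = 5.004... → 5.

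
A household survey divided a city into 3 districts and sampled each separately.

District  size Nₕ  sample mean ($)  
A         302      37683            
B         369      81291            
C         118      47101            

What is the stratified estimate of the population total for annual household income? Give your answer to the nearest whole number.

Population total = Σ Nₕ·x̄ₕ (each stratum's size times its mean).
302·37683 + 369·81291 + 118·47101 = 11380266 + 29996379 + 5557918 = 46934563.

46934563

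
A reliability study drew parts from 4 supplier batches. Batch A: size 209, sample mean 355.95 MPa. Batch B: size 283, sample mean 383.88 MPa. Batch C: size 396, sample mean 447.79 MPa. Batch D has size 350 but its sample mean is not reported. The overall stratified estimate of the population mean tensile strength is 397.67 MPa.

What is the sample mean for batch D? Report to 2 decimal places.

N = 209 + 283 + 396 + 350 = 1238.
Overall total = μ·N = 397.67·1238 = 492315.46.
Subtract the known strata: 209·355.95 + 283·383.88 + 396·447.79 = 360356.43.
Remaining total for batch D: 492315.46 − 360356.43 = 131959.03.
Divide by its size: 131959.03 / 350 = 377.0258 → 377.03.

377.03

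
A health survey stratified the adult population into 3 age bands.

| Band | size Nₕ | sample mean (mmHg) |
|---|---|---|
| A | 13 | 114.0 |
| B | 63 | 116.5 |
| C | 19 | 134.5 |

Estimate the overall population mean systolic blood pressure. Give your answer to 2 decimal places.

119.76

N = 95; weights Wₕ = Nₕ/N = (0.1368, 0.6632, 0.2000).
x̄_st = Σ Wₕ·x̄ₕ = 0.1368·114.0 + 0.6632·116.5 + 0.2000·134.5 ≈ 119.7579...
→ 119.76.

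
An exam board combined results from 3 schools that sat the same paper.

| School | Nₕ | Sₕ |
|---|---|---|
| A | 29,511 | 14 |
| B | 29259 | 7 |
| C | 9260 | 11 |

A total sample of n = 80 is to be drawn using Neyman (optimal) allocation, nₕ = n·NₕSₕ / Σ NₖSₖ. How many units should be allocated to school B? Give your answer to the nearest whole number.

Σ NₕSₕ = 29511·14 + 29259·7 + 9260·11 = 719827.
Share for B: 204813/719827 = 0.28453.
n_B = 80 × 0.28453 = 22.762... → 23.

23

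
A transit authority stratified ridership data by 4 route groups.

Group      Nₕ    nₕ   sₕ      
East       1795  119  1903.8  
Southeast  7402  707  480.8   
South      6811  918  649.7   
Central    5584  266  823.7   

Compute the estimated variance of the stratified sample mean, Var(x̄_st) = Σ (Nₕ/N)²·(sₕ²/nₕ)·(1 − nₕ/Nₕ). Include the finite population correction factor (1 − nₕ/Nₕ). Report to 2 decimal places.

N = 21592. Term for each stratum: Wₕ²sₕ²/nₕ·(1−nₕ/Nₕ).
Var(x̄_st) = 196.53885 + 34.75549 + 39.58627 + 162.46675 = 433.34736 → 433.35.

433.35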